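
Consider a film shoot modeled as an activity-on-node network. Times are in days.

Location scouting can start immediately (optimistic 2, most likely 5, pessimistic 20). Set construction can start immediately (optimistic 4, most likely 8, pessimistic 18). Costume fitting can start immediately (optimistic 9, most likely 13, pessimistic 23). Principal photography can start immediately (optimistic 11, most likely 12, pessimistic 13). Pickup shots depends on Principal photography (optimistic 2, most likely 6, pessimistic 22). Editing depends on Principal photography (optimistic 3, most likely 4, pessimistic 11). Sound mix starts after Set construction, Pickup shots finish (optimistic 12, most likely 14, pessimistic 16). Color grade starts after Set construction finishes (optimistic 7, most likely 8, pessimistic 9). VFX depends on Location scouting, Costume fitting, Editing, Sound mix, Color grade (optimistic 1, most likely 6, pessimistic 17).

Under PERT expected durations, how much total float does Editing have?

17 days

te_Location scouting = (2 + 4·5 + 20)/6 = 42/6 = 7
te_Set construction = (4 + 4·8 + 18)/6 = 54/6 = 9
te_Costume fitting = (9 + 4·13 + 23)/6 = 84/6 = 14
te_Principal photography = (11 + 4·12 + 13)/6 = 72/6 = 12
te_Pickup shots = (2 + 4·6 + 22)/6 = 48/6 = 8
te_Editing = (3 + 4·4 + 11)/6 = 30/6 = 5
te_Sound mix = (12 + 4·14 + 16)/6 = 84/6 = 14
te_Color grade = (7 + 4·8 + 9)/6 = 48/6 = 8
te_VFX = (1 + 4·6 + 17)/6 = 42/6 = 7

Forward pass:
ES_Location scouting = 0; EF_Location scouting = 7
ES_Set construction = 0; EF_Set construction = 9
ES_Costume fitting = 0; EF_Costume fitting = 14
ES_Principal photography = 0; EF_Principal photography = 12
ES_Pickup shots = 12; EF_Pickup shots = 12+8 = 20
ES_Editing = 12; EF_Editing = 12+5 = 17
ES_Sound mix = max(EF_Set construction=9, EF_Pickup shots=20) = 20; EF_Sound mix = 20+14 = 34
ES_Color grade = 9; EF_Color grade = 9+8 = 17
ES_VFX = max(EF_Location scouting=7, EF_Costume fitting=14, EF_Editing=17, EF_Sound mix=34, EF_Color grade=17) = 34; EF_VFX = 34+7 = 41
Expected project duration μ = 41 days. Critical path: Principal photography → Pickup shots → Sound mix → VFX.

Backward pass:
LF_VFX = 41; LS_VFX = 41−7 = 34
LF_Color grade = LS_VFX = 34; LS_Color grade = 34−8 = 26
LF_Sound mix = LS_VFX = 34; LS_Sound mix = 34−14 = 20
LF_Editing = LS_VFX = 34; LS_Editing = 34−5 = 29
LF_Pickup shots = LS_Sound mix = 20; LS_Pickup shots = 20−8 = 12
LF_Principal photography = min(LS_Pickup shots=12, LS_Editing=29) = 12; LS_Principal photography = 12−12 = 0
LF_Costume fitting = LS_VFX = 34; LS_Costume fitting = 34−14 = 20
LF_Set construction = min(LS_Sound mix=20, LS_Color grade=26) = 20; LS_Set construction = 20−9 = 11
LF_Location scouting = LS_VFX = 34; LS_Location scouting = 34−7 = 27
Slack_Editing = LS_Editing − ES_Editing = 29 − 12 = 17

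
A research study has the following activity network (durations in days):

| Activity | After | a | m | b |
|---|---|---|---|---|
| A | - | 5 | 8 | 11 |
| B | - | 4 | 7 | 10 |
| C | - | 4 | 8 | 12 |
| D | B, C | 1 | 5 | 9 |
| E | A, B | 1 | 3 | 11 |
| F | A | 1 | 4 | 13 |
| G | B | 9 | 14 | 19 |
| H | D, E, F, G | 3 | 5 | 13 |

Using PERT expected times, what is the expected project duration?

te_A = (5 + 4·8 + 11)/6 = 48/6 = 8
te_B = (4 + 4·7 + 10)/6 = 42/6 = 7
te_C = (4 + 4·8 + 12)/6 = 48/6 = 8
te_D = (1 + 4·5 + 9)/6 = 30/6 = 5
te_E = (1 + 4·3 + 11)/6 = 24/6 = 4
te_F = (1 + 4·4 + 13)/6 = 30/6 = 5
te_G = (9 + 4·14 + 19)/6 = 84/6 = 14
te_H = (3 + 4·5 + 13)/6 = 36/6 = 6

Forward pass:
ES_A = 0; EF_A = 8
ES_B = 0; EF_B = 7
ES_C = 0; EF_C = 8
ES_D = max(EF_B=7, EF_C=8) = 8; EF_D = 8+5 = 13
ES_E = max(EF_A=8, EF_B=7) = 8; EF_E = 8+4 = 12
ES_F = 8; EF_F = 8+5 = 13
ES_G = 7; EF_G = 7+14 = 21
ES_H = max(EF_D=13, EF_E=12, EF_F=13, EF_G=21) = 21; EF_H = 21+6 = 27
Expected project duration μ = 27 days. Critical path: B → G → H.

27 days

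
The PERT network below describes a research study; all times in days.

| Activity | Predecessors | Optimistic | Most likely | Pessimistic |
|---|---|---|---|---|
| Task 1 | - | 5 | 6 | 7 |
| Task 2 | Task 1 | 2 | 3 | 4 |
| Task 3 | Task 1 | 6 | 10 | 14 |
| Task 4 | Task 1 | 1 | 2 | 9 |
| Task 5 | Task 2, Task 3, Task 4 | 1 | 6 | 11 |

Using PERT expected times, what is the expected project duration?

22 days

te_Task 1 = (5 + 4·6 + 7)/6 = 36/6 = 6
te_Task 2 = (2 + 4·3 + 4)/6 = 18/6 = 3
te_Task 3 = (6 + 4·10 + 14)/6 = 60/6 = 10
te_Task 4 = (1 + 4·2 + 9)/6 = 18/6 = 3
te_Task 5 = (1 + 4·6 + 11)/6 = 36/6 = 6

Forward pass:
ES_Task 1 = 0; EF_Task 1 = 6
ES_Task 2 = 6; EF_Task 2 = 6+3 = 9
ES_Task 3 = 6; EF_Task 3 = 6+10 = 16
ES_Task 4 = 6; EF_Task 4 = 6+3 = 9
ES_Task 5 = max(EF_Task 2=9, EF_Task 3=16, EF_Task 4=9) = 16; EF_Task 5 = 16+6 = 22
Expected project duration μ = 22 days. Critical path: Task 1 → Task 3 → Task 5.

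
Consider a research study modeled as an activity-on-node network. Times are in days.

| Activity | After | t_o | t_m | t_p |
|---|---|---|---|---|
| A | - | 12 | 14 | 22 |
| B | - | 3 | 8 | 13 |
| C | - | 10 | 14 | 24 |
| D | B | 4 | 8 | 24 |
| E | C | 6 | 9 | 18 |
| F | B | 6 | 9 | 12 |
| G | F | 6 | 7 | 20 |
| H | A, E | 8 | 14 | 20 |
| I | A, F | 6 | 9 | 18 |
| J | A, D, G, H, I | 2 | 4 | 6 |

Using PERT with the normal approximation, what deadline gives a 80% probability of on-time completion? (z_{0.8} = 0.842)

te_A = (12 + 4·14 + 22)/6 = 90/6 = 15; σ²_A = ((22−12)/6)² = 2.778
te_B = (3 + 4·8 + 13)/6 = 48/6 = 8; σ²_B = ((13−3)/6)² = 2.778
te_C = (10 + 4·14 + 24)/6 = 90/6 = 15; σ²_C = ((24−10)/6)² = 5.444
te_D = (4 + 4·8 + 24)/6 = 60/6 = 10; σ²_D = ((24−4)/6)² = 11.111
te_E = (6 + 4·9 + 18)/6 = 60/6 = 10; σ²_E = ((18−6)/6)² = 4.000
te_F = (6 + 4·9 + 12)/6 = 54/6 = 9; σ²_F = ((12−6)/6)² = 1.000
te_G = (6 + 4·7 + 20)/6 = 54/6 = 9; σ²_G = ((20−6)/6)² = 5.444
te_H = (8 + 4·14 + 20)/6 = 84/6 = 14; σ²_H = ((20−8)/6)² = 4.000
te_I = (6 + 4·9 + 18)/6 = 60/6 = 10; σ²_I = ((18−6)/6)² = 4.000
te_J = (2 + 4·4 + 6)/6 = 24/6 = 4; σ²_J = ((6−2)/6)² = 0.444

Forward pass:
ES_A = 0; EF_A = 15
ES_B = 0; EF_B = 8
ES_C = 0; EF_C = 15
ES_D = 8; EF_D = 8+10 = 18
ES_E = 15; EF_E = 15+10 = 25
ES_F = 8; EF_F = 8+9 = 17
ES_G = 17; EF_G = 17+9 = 26
ES_H = max(EF_A=15, EF_E=25) = 25; EF_H = 25+14 = 39
ES_I = max(EF_A=15, EF_F=17) = 17; EF_I = 17+10 = 27
ES_J = max(EF_A=15, EF_D=18, EF_G=26, EF_H=39, EF_I=27) = 39; EF_J = 39+4 = 43
Expected project duration μ = 43 days. Critical path: C → E → H → J.

Variance along critical path = 5.444 + 4.000 + 4.000 + 0.444 = 13.889; σ = 3.727 days.
D = μ + z·σ = 43 + 0.842·3.727 = 46.1 days

46.1 days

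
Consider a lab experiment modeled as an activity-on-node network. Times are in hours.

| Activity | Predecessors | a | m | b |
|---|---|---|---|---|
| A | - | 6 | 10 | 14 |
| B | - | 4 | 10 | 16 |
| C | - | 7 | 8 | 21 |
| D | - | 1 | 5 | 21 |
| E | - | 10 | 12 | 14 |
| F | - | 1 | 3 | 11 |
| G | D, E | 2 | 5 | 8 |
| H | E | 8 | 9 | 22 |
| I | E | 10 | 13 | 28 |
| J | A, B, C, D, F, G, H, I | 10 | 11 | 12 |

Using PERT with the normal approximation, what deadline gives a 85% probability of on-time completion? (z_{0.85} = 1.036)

te_A = (6 + 4·10 + 14)/6 = 60/6 = 10; σ²_A = ((14−6)/6)² = 1.778
te_B = (4 + 4·10 + 16)/6 = 60/6 = 10; σ²_B = ((16−4)/6)² = 4.000
te_C = (7 + 4·8 + 21)/6 = 60/6 = 10; σ²_C = ((21−7)/6)² = 5.444
te_D = (1 + 4·5 + 21)/6 = 42/6 = 7; σ²_D = ((21−1)/6)² = 11.111
te_E = (10 + 4·12 + 14)/6 = 72/6 = 12; σ²_E = ((14−10)/6)² = 0.444
te_F = (1 + 4·3 + 11)/6 = 24/6 = 4; σ²_F = ((11−1)/6)² = 2.778
te_G = (2 + 4·5 + 8)/6 = 30/6 = 5; σ²_G = ((8−2)/6)² = 1.000
te_H = (8 + 4·9 + 22)/6 = 66/6 = 11; σ²_H = ((22−8)/6)² = 5.444
te_I = (10 + 4·13 + 28)/6 = 90/6 = 15; σ²_I = ((28−10)/6)² = 9.000
te_J = (10 + 4·11 + 12)/6 = 66/6 = 11; σ²_J = ((12−10)/6)² = 0.111

Forward pass:
ES_A = 0; EF_A = 10
ES_B = 0; EF_B = 10
ES_C = 0; EF_C = 10
ES_D = 0; EF_D = 7
ES_E = 0; EF_E = 12
ES_F = 0; EF_F = 4
ES_G = max(EF_D=7, EF_E=12) = 12; EF_G = 12+5 = 17
ES_H = 12; EF_H = 12+11 = 23
ES_I = 12; EF_I = 12+15 = 27
ES_J = max(EF_A=10, EF_B=10, EF_C=10, EF_D=7, EF_F=4, EF_G=17, EF_H=23, EF_I=27) = 27; EF_J = 27+11 = 38
Expected project duration μ = 38 hours. Critical path: E → I → J.

Variance along critical path = 0.444 + 9.000 + 0.111 = 9.556; σ = 3.091 hours.
D = μ + z·σ = 38 + 1.036·3.091 = 41.2 hours

41.2 hours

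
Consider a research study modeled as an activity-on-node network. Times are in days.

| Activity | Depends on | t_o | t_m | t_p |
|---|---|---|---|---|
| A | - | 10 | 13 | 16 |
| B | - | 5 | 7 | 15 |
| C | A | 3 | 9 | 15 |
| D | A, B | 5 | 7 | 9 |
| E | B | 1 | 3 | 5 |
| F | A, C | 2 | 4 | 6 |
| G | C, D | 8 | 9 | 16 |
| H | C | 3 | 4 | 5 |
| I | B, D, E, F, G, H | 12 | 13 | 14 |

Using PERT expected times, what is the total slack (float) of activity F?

6 days

te_A = (10 + 4·13 + 16)/6 = 78/6 = 13
te_B = (5 + 4·7 + 15)/6 = 48/6 = 8
te_C = (3 + 4·9 + 15)/6 = 54/6 = 9
te_D = (5 + 4·7 + 9)/6 = 42/6 = 7
te_E = (1 + 4·3 + 5)/6 = 18/6 = 3
te_F = (2 + 4·4 + 6)/6 = 24/6 = 4
te_G = (8 + 4·9 + 16)/6 = 60/6 = 10
te_H = (3 + 4·4 + 5)/6 = 24/6 = 4
te_I = (12 + 4·13 + 14)/6 = 78/6 = 13

Forward pass:
ES_A = 0; EF_A = 13
ES_B = 0; EF_B = 8
ES_C = 13; EF_C = 13+9 = 22
ES_D = max(EF_A=13, EF_B=8) = 13; EF_D = 13+7 = 20
ES_E = 8; EF_E = 8+3 = 11
ES_F = max(EF_A=13, EF_C=22) = 22; EF_F = 22+4 = 26
ES_G = max(EF_C=22, EF_D=20) = 22; EF_G = 22+10 = 32
ES_H = 22; EF_H = 22+4 = 26
ES_I = max(EF_B=8, EF_D=20, EF_E=11, EF_F=26, EF_G=32, EF_H=26) = 32; EF_I = 32+13 = 45
Expected project duration μ = 45 days. Critical path: A → C → G → I.

Backward pass:
LF_I = 45; LS_I = 45−13 = 32
LF_H = LS_I = 32; LS_H = 32−4 = 28
LF_G = LS_I = 32; LS_G = 32−10 = 22
LF_F = LS_I = 32; LS_F = 32−4 = 28
LF_E = LS_I = 32; LS_E = 32−3 = 29
LF_D = min(LS_G=22, LS_I=32) = 22; LS_D = 22−7 = 15
LF_C = min(LS_F=28, LS_G=22, LS_H=28) = 22; LS_C = 22−9 = 13
LF_B = min(LS_D=15, LS_E=29, LS_I=32) = 15; LS_B = 15−8 = 7
LF_A = min(LS_C=13, LS_D=15, LS_F=28) = 13; LS_A = 13−13 = 0
Slack_F = LS_F − ES_F = 28 − 22 = 6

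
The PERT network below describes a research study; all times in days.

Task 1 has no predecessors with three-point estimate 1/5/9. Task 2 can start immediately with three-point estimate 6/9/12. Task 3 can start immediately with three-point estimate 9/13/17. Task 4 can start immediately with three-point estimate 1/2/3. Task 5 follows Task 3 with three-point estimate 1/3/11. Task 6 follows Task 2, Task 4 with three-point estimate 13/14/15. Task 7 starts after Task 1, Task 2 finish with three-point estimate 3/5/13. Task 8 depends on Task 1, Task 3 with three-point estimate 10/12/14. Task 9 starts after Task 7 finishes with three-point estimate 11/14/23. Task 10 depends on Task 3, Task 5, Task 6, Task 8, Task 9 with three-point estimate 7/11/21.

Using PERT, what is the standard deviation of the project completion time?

te_Task 1 = (1 + 4·5 + 9)/6 = 30/6 = 5; σ²_Task 1 = ((9−1)/6)² = 1.778
te_Task 2 = (6 + 4·9 + 12)/6 = 54/6 = 9; σ²_Task 2 = ((12−6)/6)² = 1.000
te_Task 3 = (9 + 4·13 + 17)/6 = 78/6 = 13; σ²_Task 3 = ((17−9)/6)² = 1.778
te_Task 4 = (1 + 4·2 + 3)/6 = 12/6 = 2; σ²_Task 4 = ((3−1)/6)² = 0.111
te_Task 5 = (1 + 4·3 + 11)/6 = 24/6 = 4; σ²_Task 5 = ((11−1)/6)² = 2.778
te_Task 6 = (13 + 4·14 + 15)/6 = 84/6 = 14; σ²_Task 6 = ((15−13)/6)² = 0.111
te_Task 7 = (3 + 4·5 + 13)/6 = 36/6 = 6; σ²_Task 7 = ((13−3)/6)² = 2.778
te_Task 8 = (10 + 4·12 + 14)/6 = 72/6 = 12; σ²_Task 8 = ((14−10)/6)² = 0.444
te_Task 9 = (11 + 4·14 + 23)/6 = 90/6 = 15; σ²_Task 9 = ((23−11)/6)² = 4.000
te_Task 10 = (7 + 4·11 + 21)/6 = 72/6 = 12; σ²_Task 10 = ((21−7)/6)² = 5.444

Forward pass:
ES_Task 1 = 0; EF_Task 1 = 5
ES_Task 2 = 0; EF_Task 2 = 9
ES_Task 3 = 0; EF_Task 3 = 13
ES_Task 4 = 0; EF_Task 4 = 2
ES_Task 5 = 13; EF_Task 5 = 13+4 = 17
ES_Task 6 = max(EF_Task 2=9, EF_Task 4=2) = 9; EF_Task 6 = 9+14 = 23
ES_Task 7 = max(EF_Task 1=5, EF_Task 2=9) = 9; EF_Task 7 = 9+6 = 15
ES_Task 8 = max(EF_Task 1=5, EF_Task 3=13) = 13; EF_Task 8 = 13+12 = 25
ES_Task 9 = 15; EF_Task 9 = 15+15 = 30
ES_Task 10 = max(EF_Task 3=13, EF_Task 5=17, EF_Task 6=23, EF_Task 8=25, EF_Task 9=30) = 30; EF_Task 10 = 30+12 = 42
Expected project duration μ = 42 days. Critical path: Task 2 → Task 7 → Task 9 → Task 10.

Variance along critical path = 1.000 + 2.778 + 4.000 + 5.444 = 13.222
σ = √13.222 = 3.636 days

3.64 days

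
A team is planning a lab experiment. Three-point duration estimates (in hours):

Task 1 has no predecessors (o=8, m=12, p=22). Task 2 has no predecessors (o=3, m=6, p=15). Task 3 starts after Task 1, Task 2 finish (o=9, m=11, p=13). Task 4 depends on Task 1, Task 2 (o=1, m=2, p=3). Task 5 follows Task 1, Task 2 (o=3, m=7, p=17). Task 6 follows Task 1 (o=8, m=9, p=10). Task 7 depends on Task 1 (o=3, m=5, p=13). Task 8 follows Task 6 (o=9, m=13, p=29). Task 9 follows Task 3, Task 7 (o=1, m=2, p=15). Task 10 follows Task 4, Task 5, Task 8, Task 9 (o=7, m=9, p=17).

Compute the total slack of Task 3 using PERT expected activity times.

9 hours

te_Task 1 = (8 + 4·12 + 22)/6 = 78/6 = 13
te_Task 2 = (3 + 4·6 + 15)/6 = 42/6 = 7
te_Task 3 = (9 + 4·11 + 13)/6 = 66/6 = 11
te_Task 4 = (1 + 4·2 + 3)/6 = 12/6 = 2
te_Task 5 = (3 + 4·7 + 17)/6 = 48/6 = 8
te_Task 6 = (8 + 4·9 + 10)/6 = 54/6 = 9
te_Task 7 = (3 + 4·5 + 13)/6 = 36/6 = 6
te_Task 8 = (9 + 4·13 + 29)/6 = 90/6 = 15
te_Task 9 = (1 + 4·2 + 15)/6 = 24/6 = 4
te_Task 10 = (7 + 4·9 + 17)/6 = 60/6 = 10

Forward pass:
ES_Task 1 = 0; EF_Task 1 = 13
ES_Task 2 = 0; EF_Task 2 = 7
ES_Task 3 = max(EF_Task 1=13, EF_Task 2=7) = 13; EF_Task 3 = 13+11 = 24
ES_Task 4 = max(EF_Task 1=13, EF_Task 2=7) = 13; EF_Task 4 = 13+2 = 15
ES_Task 5 = max(EF_Task 1=13, EF_Task 2=7) = 13; EF_Task 5 = 13+8 = 21
ES_Task 6 = 13; EF_Task 6 = 13+9 = 22
ES_Task 7 = 13; EF_Task 7 = 13+6 = 19
ES_Task 8 = 22; EF_Task 8 = 22+15 = 37
ES_Task 9 = max(EF_Task 3=24, EF_Task 7=19) = 24; EF_Task 9 = 24+4 = 28
ES_Task 10 = max(EF_Task 4=15, EF_Task 5=21, EF_Task 8=37, EF_Task 9=28) = 37; EF_Task 10 = 37+10 = 47
Expected project duration μ = 47 hours. Critical path: Task 1 → Task 6 → Task 8 → Task 10.

Backward pass:
LF_Task 10 = 47; LS_Task 10 = 47−10 = 37
LF_Task 9 = LS_Task 10 = 37; LS_Task 9 = 37−4 = 33
LF_Task 8 = LS_Task 10 = 37; LS_Task 8 = 37−15 = 22
LF_Task 7 = LS_Task 9 = 33; LS_Task 7 = 33−6 = 27
LF_Task 6 = LS_Task 8 = 22; LS_Task 6 = 22−9 = 13
LF_Task 5 = LS_Task 10 = 37; LS_Task 5 = 37−8 = 29
LF_Task 4 = LS_Task 10 = 37; LS_Task 4 = 37−2 = 35
LF_Task 3 = LS_Task 9 = 33; LS_Task 3 = 33−11 = 22
LF_Task 2 = min(LS_Task 3=22, LS_Task 4=35, LS_Task 5=29) = 22; LS_Task 2 = 22−7 = 15
LF_Task 1 = min(LS_Task 3=22, LS_Task 4=35, LS_Task 5=29, LS_Task 6=13, LS_Task 7=27) = 13; LS_Task 1 = 13−13 = 0
Slack_Task 3 = LS_Task 3 − ES_Task 3 = 22 − 13 = 9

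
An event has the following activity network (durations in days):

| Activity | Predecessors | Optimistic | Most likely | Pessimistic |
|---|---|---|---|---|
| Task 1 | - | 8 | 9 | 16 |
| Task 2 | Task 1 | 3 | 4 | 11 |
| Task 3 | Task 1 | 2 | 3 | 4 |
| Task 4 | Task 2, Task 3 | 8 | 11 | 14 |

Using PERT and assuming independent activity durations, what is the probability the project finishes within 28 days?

0.826

te_Task 1 = (8 + 4·9 + 16)/6 = 60/6 = 10; σ²_Task 1 = ((16−8)/6)² = 1.778
te_Task 2 = (3 + 4·4 + 11)/6 = 30/6 = 5; σ²_Task 2 = ((11−3)/6)² = 1.778
te_Task 3 = (2 + 4·3 + 4)/6 = 18/6 = 3; σ²_Task 3 = ((4−2)/6)² = 0.111
te_Task 4 = (8 + 4·11 + 14)/6 = 66/6 = 11; σ²_Task 4 = ((14−8)/6)² = 1.000

Forward pass:
ES_Task 1 = 0; EF_Task 1 = 10
ES_Task 2 = 10; EF_Task 2 = 10+5 = 15
ES_Task 3 = 10; EF_Task 3 = 10+3 = 13
ES_Task 4 = max(EF_Task 2=15, EF_Task 3=13) = 15; EF_Task 4 = 15+11 = 26
Expected project duration μ = 26 days. Critical path: Task 1 → Task 2 → Task 4.

Variance along critical path = 1.778 + 1.778 + 1.000 = 4.556; σ = √4.556 = 2.134 days.
Z = (28 − 26) / 2.134 = 0.937
P(T ≤ 28) = Φ(0.937) ≈ 0.826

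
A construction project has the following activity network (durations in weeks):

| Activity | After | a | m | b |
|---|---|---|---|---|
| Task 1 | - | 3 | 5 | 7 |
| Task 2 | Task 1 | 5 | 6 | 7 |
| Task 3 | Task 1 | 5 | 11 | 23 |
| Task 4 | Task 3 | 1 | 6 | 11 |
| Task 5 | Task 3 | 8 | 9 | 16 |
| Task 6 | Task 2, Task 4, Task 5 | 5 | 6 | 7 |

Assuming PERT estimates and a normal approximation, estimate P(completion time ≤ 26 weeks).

te_Task 1 = (3 + 4·5 + 7)/6 = 30/6 = 5; σ²_Task 1 = ((7−3)/6)² = 0.444
te_Task 2 = (5 + 4·6 + 7)/6 = 36/6 = 6; σ²_Task 2 = ((7−5)/6)² = 0.111
te_Task 3 = (5 + 4·11 + 23)/6 = 72/6 = 12; σ²_Task 3 = ((23−5)/6)² = 9.000
te_Task 4 = (1 + 4·6 + 11)/6 = 36/6 = 6; σ²_Task 4 = ((11−1)/6)² = 2.778
te_Task 5 = (8 + 4·9 + 16)/6 = 60/6 = 10; σ²_Task 5 = ((16−8)/6)² = 1.778
te_Task 6 = (5 + 4·6 + 7)/6 = 36/6 = 6; σ²_Task 6 = ((7−5)/6)² = 0.111

Forward pass:
ES_Task 1 = 0; EF_Task 1 = 5
ES_Task 2 = 5; EF_Task 2 = 5+6 = 11
ES_Task 3 = 5; EF_Task 3 = 5+12 = 17
ES_Task 4 = 17; EF_Task 4 = 17+6 = 23
ES_Task 5 = 17; EF_Task 5 = 17+10 = 27
ES_Task 6 = max(EF_Task 2=11, EF_Task 4=23, EF_Task 5=27) = 27; EF_Task 6 = 27+6 = 33
Expected project duration μ = 33 weeks. Critical path: Task 1 → Task 3 → Task 5 → Task 6.

Variance along critical path = 0.444 + 9.000 + 1.778 + 0.111 = 11.333; σ = √11.333 = 3.367 weeks.
Z = (26 − 33) / 3.367 = -2.079
P(T ≤ 26) = Φ(-2.079) ≈ 0.019

0.019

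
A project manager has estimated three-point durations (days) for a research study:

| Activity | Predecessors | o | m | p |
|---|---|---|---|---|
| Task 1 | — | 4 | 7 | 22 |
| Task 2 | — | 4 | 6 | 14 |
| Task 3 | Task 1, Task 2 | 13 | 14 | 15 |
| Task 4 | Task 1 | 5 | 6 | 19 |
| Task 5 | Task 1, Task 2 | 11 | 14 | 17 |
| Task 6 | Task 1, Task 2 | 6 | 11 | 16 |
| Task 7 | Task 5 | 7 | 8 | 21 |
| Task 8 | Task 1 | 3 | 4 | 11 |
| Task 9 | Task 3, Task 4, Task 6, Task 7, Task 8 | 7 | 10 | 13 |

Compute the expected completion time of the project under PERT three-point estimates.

43 days

te_Task 1 = (4 + 4·7 + 22)/6 = 54/6 = 9
te_Task 2 = (4 + 4·6 + 14)/6 = 42/6 = 7
te_Task 3 = (13 + 4·14 + 15)/6 = 84/6 = 14
te_Task 4 = (5 + 4·6 + 19)/6 = 48/6 = 8
te_Task 5 = (11 + 4·14 + 17)/6 = 84/6 = 14
te_Task 6 = (6 + 4·11 + 16)/6 = 66/6 = 11
te_Task 7 = (7 + 4·8 + 21)/6 = 60/6 = 10
te_Task 8 = (3 + 4·4 + 11)/6 = 30/6 = 5
te_Task 9 = (7 + 4·10 + 13)/6 = 60/6 = 10

Forward pass:
ES_Task 1 = 0; EF_Task 1 = 9
ES_Task 2 = 0; EF_Task 2 = 7
ES_Task 3 = max(EF_Task 1=9, EF_Task 2=7) = 9; EF_Task 3 = 9+14 = 23
ES_Task 4 = 9; EF_Task 4 = 9+8 = 17
ES_Task 5 = max(EF_Task 1=9, EF_Task 2=7) = 9; EF_Task 5 = 9+14 = 23
ES_Task 6 = max(EF_Task 1=9, EF_Task 2=7) = 9; EF_Task 6 = 9+11 = 20
ES_Task 7 = 23; EF_Task 7 = 23+10 = 33
ES_Task 8 = 9; EF_Task 8 = 9+5 = 14
ES_Task 9 = max(EF_Task 3=23, EF_Task 4=17, EF_Task 6=20, EF_Task 7=33, EF_Task 8=14) = 33; EF_Task 9 = 33+10 = 43
Expected project duration μ = 43 days. Critical path: Task 1 → Task 5 → Task 7 → Task 9.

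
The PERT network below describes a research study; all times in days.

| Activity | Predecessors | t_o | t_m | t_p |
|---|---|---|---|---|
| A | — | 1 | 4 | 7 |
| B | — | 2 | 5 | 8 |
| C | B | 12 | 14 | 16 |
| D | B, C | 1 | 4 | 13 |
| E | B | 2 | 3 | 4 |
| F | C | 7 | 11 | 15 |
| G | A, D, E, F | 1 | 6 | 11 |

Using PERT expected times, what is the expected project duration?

te_A = (1 + 4·4 + 7)/6 = 24/6 = 4
te_B = (2 + 4·5 + 8)/6 = 30/6 = 5
te_C = (12 + 4·14 + 16)/6 = 84/6 = 14
te_D = (1 + 4·4 + 13)/6 = 30/6 = 5
te_E = (2 + 4·3 + 4)/6 = 18/6 = 3
te_F = (7 + 4·11 + 15)/6 = 66/6 = 11
te_G = (1 + 4·6 + 11)/6 = 36/6 = 6

Forward pass:
ES_A = 0; EF_A = 4
ES_B = 0; EF_B = 5
ES_C = 5; EF_C = 5+14 = 19
ES_D = max(EF_B=5, EF_C=19) = 19; EF_D = 19+5 = 24
ES_E = 5; EF_E = 5+3 = 8
ES_F = 19; EF_F = 19+11 = 30
ES_G = max(EF_A=4, EF_D=24, EF_E=8, EF_F=30) = 30; EF_G = 30+6 = 36
Expected project duration μ = 36 days. Critical path: B → C → F → G.

36 days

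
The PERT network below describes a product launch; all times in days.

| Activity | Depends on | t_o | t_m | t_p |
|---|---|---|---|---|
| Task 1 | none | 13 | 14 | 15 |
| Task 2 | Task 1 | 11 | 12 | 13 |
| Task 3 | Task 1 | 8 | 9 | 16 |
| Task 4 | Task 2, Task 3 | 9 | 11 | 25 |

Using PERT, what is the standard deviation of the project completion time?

te_Task 1 = (13 + 4·14 + 15)/6 = 84/6 = 14; σ²_Task 1 = ((15−13)/6)² = 0.111
te_Task 2 = (11 + 4·12 + 13)/6 = 72/6 = 12; σ²_Task 2 = ((13−11)/6)² = 0.111
te_Task 3 = (8 + 4·9 + 16)/6 = 60/6 = 10; σ²_Task 3 = ((16−8)/6)² = 1.778
te_Task 4 = (9 + 4·11 + 25)/6 = 78/6 = 13; σ²_Task 4 = ((25−9)/6)² = 7.111

Forward pass:
ES_Task 1 = 0; EF_Task 1 = 14
ES_Task 2 = 14; EF_Task 2 = 14+12 = 26
ES_Task 3 = 14; EF_Task 3 = 14+10 = 24
ES_Task 4 = max(EF_Task 2=26, EF_Task 3=24) = 26; EF_Task 4 = 26+13 = 39
Expected project duration μ = 39 days. Critical path: Task 1 → Task 2 → Task 4.

Variance along critical path = 0.111 + 0.111 + 7.111 = 7.333
σ = √7.333 = 2.708 days

2.71 days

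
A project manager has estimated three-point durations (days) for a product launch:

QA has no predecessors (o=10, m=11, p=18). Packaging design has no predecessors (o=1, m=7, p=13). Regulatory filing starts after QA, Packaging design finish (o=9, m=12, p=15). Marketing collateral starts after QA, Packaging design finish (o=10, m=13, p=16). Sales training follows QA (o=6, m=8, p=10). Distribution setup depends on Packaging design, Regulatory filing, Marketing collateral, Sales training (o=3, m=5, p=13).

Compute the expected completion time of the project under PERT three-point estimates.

te_QA = (10 + 4·11 + 18)/6 = 72/6 = 12
te_Packaging design = (1 + 4·7 + 13)/6 = 42/6 = 7
te_Regulatory filing = (9 + 4·12 + 15)/6 = 72/6 = 12
te_Marketing collateral = (10 + 4·13 + 16)/6 = 78/6 = 13
te_Sales training = (6 + 4·8 + 10)/6 = 48/6 = 8
te_Distribution setup = (3 + 4·5 + 13)/6 = 36/6 = 6

Forward pass:
ES_QA = 0; EF_QA = 12
ES_Packaging design = 0; EF_Packaging design = 7
ES_Regulatory filing = max(EF_QA=12, EF_Packaging design=7) = 12; EF_Regulatory filing = 12+12 = 24
ES_Marketing collateral = max(EF_QA=12, EF_Packaging design=7) = 12; EF_Marketing collateral = 12+13 = 25
ES_Sales training = 12; EF_Sales training = 12+8 = 20
ES_Distribution setup = max(EF_Packaging design=7, EF_Regulatory filing=24, EF_Marketing collateral=25, EF_Sales training=20) = 25; EF_Distribution setup = 25+6 = 31
Expected project duration μ = 31 days. Critical path: QA → Marketing collateral → Distribution setup.

31 days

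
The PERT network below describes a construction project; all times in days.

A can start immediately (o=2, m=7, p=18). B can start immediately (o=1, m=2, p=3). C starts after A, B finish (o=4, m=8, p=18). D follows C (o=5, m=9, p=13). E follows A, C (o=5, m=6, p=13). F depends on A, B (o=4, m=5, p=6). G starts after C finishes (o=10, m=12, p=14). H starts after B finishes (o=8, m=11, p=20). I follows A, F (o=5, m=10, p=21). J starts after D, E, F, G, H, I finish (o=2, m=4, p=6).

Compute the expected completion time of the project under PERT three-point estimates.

te_A = (2 + 4·7 + 18)/6 = 48/6 = 8
te_B = (1 + 4·2 + 3)/6 = 12/6 = 2
te_C = (4 + 4·8 + 18)/6 = 54/6 = 9
te_D = (5 + 4·9 + 13)/6 = 54/6 = 9
te_E = (5 + 4·6 + 13)/6 = 42/6 = 7
te_F = (4 + 4·5 + 6)/6 = 30/6 = 5
te_G = (10 + 4·12 + 14)/6 = 72/6 = 12
te_H = (8 + 4·11 + 20)/6 = 72/6 = 12
te_I = (5 + 4·10 + 21)/6 = 66/6 = 11
te_J = (2 + 4·4 + 6)/6 = 24/6 = 4

Forward pass:
ES_A = 0; EF_A = 8
ES_B = 0; EF_B = 2
ES_C = max(EF_A=8, EF_B=2) = 8; EF_C = 8+9 = 17
ES_D = 17; EF_D = 17+9 = 26
ES_E = max(EF_A=8, EF_C=17) = 17; EF_E = 17+7 = 24
ES_F = max(EF_A=8, EF_B=2) = 8; EF_F = 8+5 = 13
ES_G = 17; EF_G = 17+12 = 29
ES_H = 2; EF_H = 2+12 = 14
ES_I = max(EF_A=8, EF_F=13) = 13; EF_I = 13+11 = 24
ES_J = max(EF_D=26, EF_E=24, EF_F=13, EF_G=29, EF_H=14, EF_I=24) = 29; EF_J = 29+4 = 33
Expected project duration μ = 33 days. Critical path: A → C → G → J.

33 days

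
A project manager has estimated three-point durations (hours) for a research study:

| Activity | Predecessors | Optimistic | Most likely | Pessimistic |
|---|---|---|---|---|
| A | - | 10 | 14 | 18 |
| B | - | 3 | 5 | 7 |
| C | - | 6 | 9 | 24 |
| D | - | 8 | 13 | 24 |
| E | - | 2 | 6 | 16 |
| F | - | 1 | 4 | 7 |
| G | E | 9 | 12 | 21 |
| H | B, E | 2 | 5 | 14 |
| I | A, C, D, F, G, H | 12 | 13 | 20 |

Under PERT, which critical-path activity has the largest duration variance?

te_A = (10 + 4·14 + 18)/6 = 84/6 = 14; σ²_A = ((18−10)/6)² = 1.778
te_B = (3 + 4·5 + 7)/6 = 30/6 = 5; σ²_B = ((7−3)/6)² = 0.444
te_C = (6 + 4·9 + 24)/6 = 66/6 = 11; σ²_C = ((24−6)/6)² = 9.000
te_D = (8 + 4·13 + 24)/6 = 84/6 = 14; σ²_D = ((24−8)/6)² = 7.111
te_E = (2 + 4·6 + 16)/6 = 42/6 = 7; σ²_E = ((16−2)/6)² = 5.444
te_F = (1 + 4·4 + 7)/6 = 24/6 = 4; σ²_F = ((7−1)/6)² = 1.000
te_G = (9 + 4·12 + 21)/6 = 78/6 = 13; σ²_G = ((21−9)/6)² = 4.000
te_H = (2 + 4·5 + 14)/6 = 36/6 = 6; σ²_H = ((14−2)/6)² = 4.000
te_I = (12 + 4·13 + 20)/6 = 84/6 = 14; σ²_I = ((20−12)/6)² = 1.778

Forward pass:
ES_A = 0; EF_A = 14
ES_B = 0; EF_B = 5
ES_C = 0; EF_C = 11
ES_D = 0; EF_D = 14
ES_E = 0; EF_E = 7
ES_F = 0; EF_F = 4
ES_G = 7; EF_G = 7+13 = 20
ES_H = max(EF_B=5, EF_E=7) = 7; EF_H = 7+6 = 13
ES_I = max(EF_A=14, EF_C=11, EF_D=14, EF_F=4, EF_G=20, EF_H=13) = 20; EF_I = 20+14 = 34
Expected project duration μ = 34 hours. Critical path: E → G → I.

Variances on critical path: σ²_E=5.444, σ²_G=4.000, σ²_I=1.778.
Largest is σ²_E = 5.444.

E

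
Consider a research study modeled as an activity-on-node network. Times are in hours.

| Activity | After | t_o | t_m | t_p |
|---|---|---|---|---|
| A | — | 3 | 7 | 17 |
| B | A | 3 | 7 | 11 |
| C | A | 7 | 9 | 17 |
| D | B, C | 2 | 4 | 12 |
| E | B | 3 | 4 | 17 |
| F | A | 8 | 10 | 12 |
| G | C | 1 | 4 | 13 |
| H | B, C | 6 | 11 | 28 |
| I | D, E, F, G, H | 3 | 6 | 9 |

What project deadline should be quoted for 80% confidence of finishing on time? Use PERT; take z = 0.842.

te_A = (3 + 4·7 + 17)/6 = 48/6 = 8; σ²_A = ((17−3)/6)² = 5.444
te_B = (3 + 4·7 + 11)/6 = 42/6 = 7; σ²_B = ((11−3)/6)² = 1.778
te_C = (7 + 4·9 + 17)/6 = 60/6 = 10; σ²_C = ((17−7)/6)² = 2.778
te_D = (2 + 4·4 + 12)/6 = 30/6 = 5; σ²_D = ((12−2)/6)² = 2.778
te_E = (3 + 4·4 + 17)/6 = 36/6 = 6; σ²_E = ((17−3)/6)² = 5.444
te_F = (8 + 4·10 + 12)/6 = 60/6 = 10; σ²_F = ((12−8)/6)² = 0.444
te_G = (1 + 4·4 + 13)/6 = 30/6 = 5; σ²_G = ((13−1)/6)² = 4.000
te_H = (6 + 4·11 + 28)/6 = 78/6 = 13; σ²_H = ((28−6)/6)² = 13.444
te_I = (3 + 4·6 + 9)/6 = 36/6 = 6; σ²_I = ((9−3)/6)² = 1.000

Forward pass:
ES_A = 0; EF_A = 8
ES_B = 8; EF_B = 8+7 = 15
ES_C = 8; EF_C = 8+10 = 18
ES_D = max(EF_B=15, EF_C=18) = 18; EF_D = 18+5 = 23
ES_E = 15; EF_E = 15+6 = 21
ES_F = 8; EF_F = 8+10 = 18
ES_G = 18; EF_G = 18+5 = 23
ES_H = max(EF_B=15, EF_C=18) = 18; EF_H = 18+13 = 31
ES_I = max(EF_D=23, EF_E=21, EF_F=18, EF_G=23, EF_H=31) = 31; EF_I = 31+6 = 37
Expected project duration μ = 37 hours. Critical path: A → C → H → I.

Variance along critical path = 5.444 + 2.778 + 13.444 + 1.000 = 22.667; σ = 4.761 hours.
D = μ + z·σ = 37 + 0.842·4.761 = 41.0 hours

41.0 hours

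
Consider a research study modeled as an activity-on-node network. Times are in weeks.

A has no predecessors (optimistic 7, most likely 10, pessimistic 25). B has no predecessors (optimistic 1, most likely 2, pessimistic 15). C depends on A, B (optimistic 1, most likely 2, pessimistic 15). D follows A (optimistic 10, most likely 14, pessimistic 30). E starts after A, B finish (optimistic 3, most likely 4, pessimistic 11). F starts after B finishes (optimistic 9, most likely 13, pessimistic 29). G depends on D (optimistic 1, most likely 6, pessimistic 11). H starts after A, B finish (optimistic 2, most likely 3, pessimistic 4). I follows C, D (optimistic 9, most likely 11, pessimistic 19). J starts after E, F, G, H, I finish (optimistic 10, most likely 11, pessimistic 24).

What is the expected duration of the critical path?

53 weeks

te_A = (7 + 4·10 + 25)/6 = 72/6 = 12
te_B = (1 + 4·2 + 15)/6 = 24/6 = 4
te_C = (1 + 4·2 + 15)/6 = 24/6 = 4
te_D = (10 + 4·14 + 30)/6 = 96/6 = 16
te_E = (3 + 4·4 + 11)/6 = 30/6 = 5
te_F = (9 + 4·13 + 29)/6 = 90/6 = 15
te_G = (1 + 4·6 + 11)/6 = 36/6 = 6
te_H = (2 + 4·3 + 4)/6 = 18/6 = 3
te_I = (9 + 4·11 + 19)/6 = 72/6 = 12
te_J = (10 + 4·11 + 24)/6 = 78/6 = 13

Forward pass:
ES_A = 0; EF_A = 12
ES_B = 0; EF_B = 4
ES_C = max(EF_A=12, EF_B=4) = 12; EF_C = 12+4 = 16
ES_D = 12; EF_D = 12+16 = 28
ES_E = max(EF_A=12, EF_B=4) = 12; EF_E = 12+5 = 17
ES_F = 4; EF_F = 4+15 = 19
ES_G = 28; EF_G = 28+6 = 34
ES_H = max(EF_A=12, EF_B=4) = 12; EF_H = 12+3 = 15
ES_I = max(EF_C=16, EF_D=28) = 28; EF_I = 28+12 = 40
ES_J = max(EF_E=17, EF_F=19, EF_G=34, EF_H=15, EF_I=40) = 40; EF_J = 40+13 = 53
Expected project duration μ = 53 weeks. Critical path: A → D → I → J.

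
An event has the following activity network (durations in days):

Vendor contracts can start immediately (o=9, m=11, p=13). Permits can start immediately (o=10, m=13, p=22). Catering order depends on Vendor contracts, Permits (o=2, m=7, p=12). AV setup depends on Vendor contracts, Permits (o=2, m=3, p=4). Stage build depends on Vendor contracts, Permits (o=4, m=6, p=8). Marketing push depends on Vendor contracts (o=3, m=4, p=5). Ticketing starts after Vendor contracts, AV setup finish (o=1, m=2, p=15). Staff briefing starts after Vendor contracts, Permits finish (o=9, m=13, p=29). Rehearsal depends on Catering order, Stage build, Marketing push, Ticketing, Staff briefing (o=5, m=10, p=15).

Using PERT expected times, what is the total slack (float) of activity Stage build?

9 days

te_Vendor contracts = (9 + 4·11 + 13)/6 = 66/6 = 11
te_Permits = (10 + 4·13 + 22)/6 = 84/6 = 14
te_Catering order = (2 + 4·7 + 12)/6 = 42/6 = 7
te_AV setup = (2 + 4·3 + 4)/6 = 18/6 = 3
te_Stage build = (4 + 4·6 + 8)/6 = 36/6 = 6
te_Marketing push = (3 + 4·4 + 5)/6 = 24/6 = 4
te_Ticketing = (1 + 4·2 + 15)/6 = 24/6 = 4
te_Staff briefing = (9 + 4·13 + 29)/6 = 90/6 = 15
te_Rehearsal = (5 + 4·10 + 15)/6 = 60/6 = 10

Forward pass:
ES_Vendor contracts = 0; EF_Vendor contracts = 11
ES_Permits = 0; EF_Permits = 14
ES_Catering order = max(EF_Vendor contracts=11, EF_Permits=14) = 14; EF_Catering order = 14+7 = 21
ES_AV setup = max(EF_Vendor contracts=11, EF_Permits=14) = 14; EF_AV setup = 14+3 = 17
ES_Stage build = max(EF_Vendor contracts=11, EF_Permits=14) = 14; EF_Stage build = 14+6 = 20
ES_Marketing push = 11; EF_Marketing push = 11+4 = 15
ES_Ticketing = max(EF_Vendor contracts=11, EF_AV setup=17) = 17; EF_Ticketing = 17+4 = 21
ES_Staff briefing = max(EF_Vendor contracts=11, EF_Permits=14) = 14; EF_Staff briefing = 14+15 = 29
ES_Rehearsal = max(EF_Catering order=21, EF_Stage build=20, EF_Marketing push=15, EF_Ticketing=21, EF_Staff briefing=29) = 29; EF_Rehearsal = 29+10 = 39
Expected project duration μ = 39 days. Critical path: Permits → Staff briefing → Rehearsal.

Backward pass:
LF_Rehearsal = 39; LS_Rehearsal = 39−10 = 29
LF_Staff briefing = LS_Rehearsal = 29; LS_Staff briefing = 29−15 = 14
LF_Ticketing = LS_Rehearsal = 29; LS_Ticketing = 29−4 = 25
LF_Marketing push = LS_Rehearsal = 29; LS_Marketing push = 29−4 = 25
LF_Stage build = LS_Rehearsal = 29; LS_Stage build = 29−6 = 23
LF_AV setup = LS_Ticketing = 25; LS_AV setup = 25−3 = 22
LF_Catering order = LS_Rehearsal = 29; LS_Catering order = 29−7 = 22
LF_Permits = min(LS_Catering order=22, LS_AV setup=22, LS_Stage build=23, LS_Staff briefing=14) = 14; LS_Permits = 14−14 = 0
LF_Vendor contracts = min(LS_Catering order=22, LS_AV setup=22, LS_Stage build=23, LS_Marketing push=25, LS_Ticketing=25, LS_Staff briefing=14) = 14; LS_Vendor contracts = 14−11 = 3
Slack_Stage build = LS_Stage build − ES_Stage build = 23 − 14 = 9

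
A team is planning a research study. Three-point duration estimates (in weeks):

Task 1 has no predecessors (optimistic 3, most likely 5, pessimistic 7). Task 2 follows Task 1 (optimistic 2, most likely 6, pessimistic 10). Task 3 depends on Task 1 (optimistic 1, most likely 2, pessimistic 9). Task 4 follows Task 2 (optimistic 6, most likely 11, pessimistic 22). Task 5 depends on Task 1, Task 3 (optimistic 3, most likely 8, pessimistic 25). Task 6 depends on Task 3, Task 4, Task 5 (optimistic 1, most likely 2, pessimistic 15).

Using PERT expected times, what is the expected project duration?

27 weeks

te_Task 1 = (3 + 4·5 + 7)/6 = 30/6 = 5
te_Task 2 = (2 + 4·6 + 10)/6 = 36/6 = 6
te_Task 3 = (1 + 4·2 + 9)/6 = 18/6 = 3
te_Task 4 = (6 + 4·11 + 22)/6 = 72/6 = 12
te_Task 5 = (3 + 4·8 + 25)/6 = 60/6 = 10
te_Task 6 = (1 + 4·2 + 15)/6 = 24/6 = 4

Forward pass:
ES_Task 1 = 0; EF_Task 1 = 5
ES_Task 2 = 5; EF_Task 2 = 5+6 = 11
ES_Task 3 = 5; EF_Task 3 = 5+3 = 8
ES_Task 4 = 11; EF_Task 4 = 11+12 = 23
ES_Task 5 = max(EF_Task 1=5, EF_Task 3=8) = 8; EF_Task 5 = 8+10 = 18
ES_Task 6 = max(EF_Task 3=8, EF_Task 4=23, EF_Task 5=18) = 23; EF_Task 6 = 23+4 = 27
Expected project duration μ = 27 weeks. Critical path: Task 1 → Task 2 → Task 4 → Task 6.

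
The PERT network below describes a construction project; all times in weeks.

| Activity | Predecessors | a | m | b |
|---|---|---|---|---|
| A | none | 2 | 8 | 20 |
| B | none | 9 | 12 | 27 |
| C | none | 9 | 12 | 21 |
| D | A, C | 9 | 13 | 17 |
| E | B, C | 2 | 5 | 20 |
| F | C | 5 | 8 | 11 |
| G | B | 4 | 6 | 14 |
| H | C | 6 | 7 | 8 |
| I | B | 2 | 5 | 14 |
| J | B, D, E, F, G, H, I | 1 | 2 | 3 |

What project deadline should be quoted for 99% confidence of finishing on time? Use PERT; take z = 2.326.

te_A = (2 + 4·8 + 20)/6 = 54/6 = 9; σ²_A = ((20−2)/6)² = 9.000
te_B = (9 + 4·12 + 27)/6 = 84/6 = 14; σ²_B = ((27−9)/6)² = 9.000
te_C = (9 + 4·12 + 21)/6 = 78/6 = 13; σ²_C = ((21−9)/6)² = 4.000
te_D = (9 + 4·13 + 17)/6 = 78/6 = 13; σ²_D = ((17−9)/6)² = 1.778
te_E = (2 + 4·5 + 20)/6 = 42/6 = 7; σ²_E = ((20−2)/6)² = 9.000
te_F = (5 + 4·8 + 11)/6 = 48/6 = 8; σ²_F = ((11−5)/6)² = 1.000
te_G = (4 + 4·6 + 14)/6 = 42/6 = 7; σ²_G = ((14−4)/6)² = 2.778
te_H = (6 + 4·7 + 8)/6 = 42/6 = 7; σ²_H = ((8−6)/6)² = 0.111
te_I = (2 + 4·5 + 14)/6 = 36/6 = 6; σ²_I = ((14−2)/6)² = 4.000
te_J = (1 + 4·2 + 3)/6 = 12/6 = 2; σ²_J = ((3−1)/6)² = 0.111

Forward pass:
ES_A = 0; EF_A = 9
ES_B = 0; EF_B = 14
ES_C = 0; EF_C = 13
ES_D = max(EF_A=9, EF_C=13) = 13; EF_D = 13+13 = 26
ES_E = max(EF_B=14, EF_C=13) = 14; EF_E = 14+7 = 21
ES_F = 13; EF_F = 13+8 = 21
ES_G = 14; EF_G = 14+7 = 21
ES_H = 13; EF_H = 13+7 = 20
ES_I = 14; EF_I = 14+6 = 20
ES_J = max(EF_B=14, EF_D=26, EF_E=21, EF_F=21, EF_G=21, EF_H=20, EF_I=20) = 26; EF_J = 26+2 = 28
Expected project duration μ = 28 weeks. Critical path: C → D → J.

Variance along critical path = 4.000 + 1.778 + 0.111 = 5.889; σ = 2.427 weeks.
D = μ + z·σ = 28 + 2.326·2.427 = 33.6 weeks

33.6 weeks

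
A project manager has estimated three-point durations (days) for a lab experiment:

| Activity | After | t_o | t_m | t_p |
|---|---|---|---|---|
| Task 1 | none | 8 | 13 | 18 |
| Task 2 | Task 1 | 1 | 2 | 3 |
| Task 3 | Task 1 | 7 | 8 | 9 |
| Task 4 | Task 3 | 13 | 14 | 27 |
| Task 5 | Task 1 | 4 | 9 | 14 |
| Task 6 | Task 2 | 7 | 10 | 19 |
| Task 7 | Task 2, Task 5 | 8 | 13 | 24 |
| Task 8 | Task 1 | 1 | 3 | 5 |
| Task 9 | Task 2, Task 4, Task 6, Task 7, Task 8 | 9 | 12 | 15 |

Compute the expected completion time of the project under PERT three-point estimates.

49 days

te_Task 1 = (8 + 4·13 + 18)/6 = 78/6 = 13
te_Task 2 = (1 + 4·2 + 3)/6 = 12/6 = 2
te_Task 3 = (7 + 4·8 + 9)/6 = 48/6 = 8
te_Task 4 = (13 + 4·14 + 27)/6 = 96/6 = 16
te_Task 5 = (4 + 4·9 + 14)/6 = 54/6 = 9
te_Task 6 = (7 + 4·10 + 19)/6 = 66/6 = 11
te_Task 7 = (8 + 4·13 + 24)/6 = 84/6 = 14
te_Task 8 = (1 + 4·3 + 5)/6 = 18/6 = 3
te_Task 9 = (9 + 4·12 + 15)/6 = 72/6 = 12

Forward pass:
ES_Task 1 = 0; EF_Task 1 = 13
ES_Task 2 = 13; EF_Task 2 = 13+2 = 15
ES_Task 3 = 13; EF_Task 3 = 13+8 = 21
ES_Task 4 = 21; EF_Task 4 = 21+16 = 37
ES_Task 5 = 13; EF_Task 5 = 13+9 = 22
ES_Task 6 = 15; EF_Task 6 = 15+11 = 26
ES_Task 7 = max(EF_Task 2=15, EF_Task 5=22) = 22; EF_Task 7 = 22+14 = 36
ES_Task 8 = 13; EF_Task 8 = 13+3 = 16
ES_Task 9 = max(EF_Task 2=15, EF_Task 4=37, EF_Task 6=26, EF_Task 7=36, EF_Task 8=16) = 37; EF_Task 9 = 37+12 = 49
Expected project duration μ = 49 days. Critical path: Task 1 → Task 3 → Task 4 → Task 9.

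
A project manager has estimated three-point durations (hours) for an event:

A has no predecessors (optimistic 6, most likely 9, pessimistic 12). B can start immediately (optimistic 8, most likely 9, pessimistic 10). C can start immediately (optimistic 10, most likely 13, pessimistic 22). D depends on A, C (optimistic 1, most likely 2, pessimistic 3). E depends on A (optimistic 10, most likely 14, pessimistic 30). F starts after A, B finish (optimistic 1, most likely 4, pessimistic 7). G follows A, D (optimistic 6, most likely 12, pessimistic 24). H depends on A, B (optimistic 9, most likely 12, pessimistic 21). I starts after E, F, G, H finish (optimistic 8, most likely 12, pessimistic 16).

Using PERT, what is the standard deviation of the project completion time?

3.86 hours

te_A = (6 + 4·9 + 12)/6 = 54/6 = 9; σ²_A = ((12−6)/6)² = 1.000
te_B = (8 + 4·9 + 10)/6 = 54/6 = 9; σ²_B = ((10−8)/6)² = 0.111
te_C = (10 + 4·13 + 22)/6 = 84/6 = 14; σ²_C = ((22−10)/6)² = 4.000
te_D = (1 + 4·2 + 3)/6 = 12/6 = 2; σ²_D = ((3−1)/6)² = 0.111
te_E = (10 + 4·14 + 30)/6 = 96/6 = 16; σ²_E = ((30−10)/6)² = 11.111
te_F = (1 + 4·4 + 7)/6 = 24/6 = 4; σ²_F = ((7−1)/6)² = 1.000
te_G = (6 + 4·12 + 24)/6 = 78/6 = 13; σ²_G = ((24−6)/6)² = 9.000
te_H = (9 + 4·12 + 21)/6 = 78/6 = 13; σ²_H = ((21−9)/6)² = 4.000
te_I = (8 + 4·12 + 16)/6 = 72/6 = 12; σ²_I = ((16−8)/6)² = 1.778

Forward pass:
ES_A = 0; EF_A = 9
ES_B = 0; EF_B = 9
ES_C = 0; EF_C = 14
ES_D = max(EF_A=9, EF_C=14) = 14; EF_D = 14+2 = 16
ES_E = 9; EF_E = 9+16 = 25
ES_F = max(EF_A=9, EF_B=9) = 9; EF_F = 9+4 = 13
ES_G = max(EF_A=9, EF_D=16) = 16; EF_G = 16+13 = 29
ES_H = max(EF_A=9, EF_B=9) = 9; EF_H = 9+13 = 22
ES_I = max(EF_E=25, EF_F=13, EF_G=29, EF_H=22) = 29; EF_I = 29+12 = 41
Expected project duration μ = 41 hours. Critical path: C → D → G → I.

Variance along critical path = 4.000 + 0.111 + 9.000 + 1.778 = 14.889
σ = √14.889 = 3.859 hours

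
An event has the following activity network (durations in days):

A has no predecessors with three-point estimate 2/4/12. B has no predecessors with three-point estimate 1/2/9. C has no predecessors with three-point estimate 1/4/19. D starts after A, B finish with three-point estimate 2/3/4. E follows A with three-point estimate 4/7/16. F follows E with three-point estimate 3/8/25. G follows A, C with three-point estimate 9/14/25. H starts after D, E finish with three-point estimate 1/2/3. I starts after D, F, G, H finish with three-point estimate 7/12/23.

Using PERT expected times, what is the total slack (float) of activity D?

13 days

te_A = (2 + 4·4 + 12)/6 = 30/6 = 5
te_B = (1 + 4·2 + 9)/6 = 18/6 = 3
te_C = (1 + 4·4 + 19)/6 = 36/6 = 6
te_D = (2 + 4·3 + 4)/6 = 18/6 = 3
te_E = (4 + 4·7 + 16)/6 = 48/6 = 8
te_F = (3 + 4·8 + 25)/6 = 60/6 = 10
te_G = (9 + 4·14 + 25)/6 = 90/6 = 15
te_H = (1 + 4·2 + 3)/6 = 12/6 = 2
te_I = (7 + 4·12 + 23)/6 = 78/6 = 13

Forward pass:
ES_A = 0; EF_A = 5
ES_B = 0; EF_B = 3
ES_C = 0; EF_C = 6
ES_D = max(EF_A=5, EF_B=3) = 5; EF_D = 5+3 = 8
ES_E = 5; EF_E = 5+8 = 13
ES_F = 13; EF_F = 13+10 = 23
ES_G = max(EF_A=5, EF_C=6) = 6; EF_G = 6+15 = 21
ES_H = max(EF_D=8, EF_E=13) = 13; EF_H = 13+2 = 15
ES_I = max(EF_D=8, EF_F=23, EF_G=21, EF_H=15) = 23; EF_I = 23+13 = 36
Expected project duration μ = 36 days. Critical path: A → E → F → I.

Backward pass:
LF_I = 36; LS_I = 36−13 = 23
LF_H = LS_I = 23; LS_H = 23−2 = 21
LF_G = LS_I = 23; LS_G = 23−15 = 8
LF_F = LS_I = 23; LS_F = 23−10 = 13
LF_E = min(LS_F=13, LS_H=21) = 13; LS_E = 13−8 = 5
LF_D = min(LS_H=21, LS_I=23) = 21; LS_D = 21−3 = 18
LF_C = LS_G = 8; LS_C = 8−6 = 2
LF_B = LS_D = 18; LS_B = 18−3 = 15
LF_A = min(LS_D=18, LS_E=5, LS_G=8) = 5; LS_A = 5−5 = 0
Slack_D = LS_D − ES_D = 18 − 5 = 13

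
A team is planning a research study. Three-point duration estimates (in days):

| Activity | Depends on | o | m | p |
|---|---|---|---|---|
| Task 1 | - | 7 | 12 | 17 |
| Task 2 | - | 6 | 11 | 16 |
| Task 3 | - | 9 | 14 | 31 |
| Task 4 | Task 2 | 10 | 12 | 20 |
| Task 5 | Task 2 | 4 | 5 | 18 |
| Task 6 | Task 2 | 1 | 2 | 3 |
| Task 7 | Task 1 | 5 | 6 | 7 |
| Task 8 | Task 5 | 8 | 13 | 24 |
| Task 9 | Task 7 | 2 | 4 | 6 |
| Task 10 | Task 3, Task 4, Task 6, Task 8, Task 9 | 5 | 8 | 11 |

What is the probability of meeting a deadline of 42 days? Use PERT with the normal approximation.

te_Task 1 = (7 + 4·12 + 17)/6 = 72/6 = 12; σ²_Task 1 = ((17−7)/6)² = 2.778
te_Task 2 = (6 + 4·11 + 16)/6 = 66/6 = 11; σ²_Task 2 = ((16−6)/6)² = 2.778
te_Task 3 = (9 + 4·14 + 31)/6 = 96/6 = 16; σ²_Task 3 = ((31−9)/6)² = 13.444
te_Task 4 = (10 + 4·12 + 20)/6 = 78/6 = 13; σ²_Task 4 = ((20−10)/6)² = 2.778
te_Task 5 = (4 + 4·5 + 18)/6 = 42/6 = 7; σ²_Task 5 = ((18−4)/6)² = 5.444
te_Task 6 = (1 + 4·2 + 3)/6 = 12/6 = 2; σ²_Task 6 = ((3−1)/6)² = 0.111
te_Task 7 = (5 + 4·6 + 7)/6 = 36/6 = 6; σ²_Task 7 = ((7−5)/6)² = 0.111
te_Task 8 = (8 + 4·13 + 24)/6 = 84/6 = 14; σ²_Task 8 = ((24−8)/6)² = 7.111
te_Task 9 = (2 + 4·4 + 6)/6 = 24/6 = 4; σ²_Task 9 = ((6−2)/6)² = 0.444
te_Task 10 = (5 + 4·8 + 11)/6 = 48/6 = 8; σ²_Task 10 = ((11−5)/6)² = 1.000

Forward pass:
ES_Task 1 = 0; EF_Task 1 = 12
ES_Task 2 = 0; EF_Task 2 = 11
ES_Task 3 = 0; EF_Task 3 = 16
ES_Task 4 = 11; EF_Task 4 = 11+13 = 24
ES_Task 5 = 11; EF_Task 5 = 11+7 = 18
ES_Task 6 = 11; EF_Task 6 = 11+2 = 13
ES_Task 7 = 12; EF_Task 7 = 12+6 = 18
ES_Task 8 = 18; EF_Task 8 = 18+14 = 32
ES_Task 9 = 18; EF_Task 9 = 18+4 = 22
ES_Task 10 = max(EF_Task 3=16, EF_Task 4=24, EF_Task 6=13, EF_Task 8=32, EF_Task 9=22) = 32; EF_Task 10 = 32+8 = 40
Expected project duration μ = 40 days. Critical path: Task 2 → Task 5 → Task 8 → Task 10.

Variance along critical path = 2.778 + 5.444 + 7.111 + 1.000 = 16.333; σ = √16.333 = 4.041 days.
Z = (42 − 40) / 4.041 = 0.495
P(T ≤ 42) = Φ(0.495) ≈ 0.690

0.690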